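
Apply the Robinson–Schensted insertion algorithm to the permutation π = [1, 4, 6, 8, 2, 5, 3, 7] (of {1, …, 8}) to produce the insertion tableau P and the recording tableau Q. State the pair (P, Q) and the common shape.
P = [1, 2, 3, 7] / [4, 5, 8] / [6];  Q = [1, 2, 3, 4] / [5, 6, 8] / [7];  common shape = (4, 3, 1)

Row-insert the values π_1, π_2, … into P one at a time, bumping the leftmost entry strictly greater than the inserted value down to the next row. The recording tableau Q records, in position (i, j), the step at which that cell was added to P.
  Insert 1 (step 1): P = [1];  Q = [1]
  Insert 4 (step 2): P = [1, 4];  Q = [1, 2]
  Insert 6 (step 3): P = [1, 4, 6];  Q = [1, 2, 3]
  Insert 8 (step 4): P = [1, 4, 6, 8];  Q = [1, 2, 3, 4]
  Insert 2 (step 5): P = [1, 2, 6, 8] / [4];  Q = [1, 2, 3, 4] / [5]
  Insert 5 (step 6): P = [1, 2, 5, 8] / [4, 6];  Q = [1, 2, 3, 4] / [5, 6]
  Insert 3 (step 7): P = [1, 2, 3, 8] / [4, 5] / [6];  Q = [1, 2, 3, 4] / [5, 6] / [7]
  Insert 7 (step 8): P = [1, 2, 3, 7] / [4, 5, 8] / [6];  Q = [1, 2, 3, 4] / [5, 6, 8] / [7]
Final shape: (4, 3, 1).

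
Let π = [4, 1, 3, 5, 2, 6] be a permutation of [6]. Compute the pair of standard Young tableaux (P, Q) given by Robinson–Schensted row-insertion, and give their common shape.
P = [1, 2, 5, 6] / [3] / [4];  Q = [1, 3, 4, 6] / [2] / [5];  common shape = (4, 1, 1)

Row-insert the values π_1, π_2, … into P one at a time, bumping the leftmost entry strictly greater than the inserted value down to the next row. The recording tableau Q records, in position (i, j), the step at which that cell was added to P.
  Insert 4 (step 1): P = [4];  Q = [1]
  Insert 1 (step 2): P = [1] / [4];  Q = [1] / [2]
  Insert 3 (step 3): P = [1, 3] / [4];  Q = [1, 3] / [2]
  Insert 5 (step 4): P = [1, 3, 5] / [4];  Q = [1, 3, 4] / [2]
  Insert 2 (step 5): P = [1, 2, 5] / [3] / [4];  Q = [1, 3, 4] / [2] / [5]
  Insert 6 (step 6): P = [1, 2, 5, 6] / [3] / [4];  Q = [1, 3, 4, 6] / [2] / [5]
Final shape: (4, 1, 1).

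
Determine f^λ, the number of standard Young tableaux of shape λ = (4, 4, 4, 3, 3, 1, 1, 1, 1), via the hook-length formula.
# SYT of shape (4, 4, 4, 3, 3, 1, 1, 1, 1) = 349188840

Hook-length formula: f^λ = n! / Π hook(c), product over all cells c of the Young diagram. For λ = (4, 4, 4, 3, 3, 1, 1, 1, 1), n = 22 boxes. Hook lengths by row (left-to-right, top-to-bottom): [12, 7, 6, 3]; [11, 6, 5, 2]; [10, 5, 4, 1]; [8, 3, 2]; [7, 2, 1]; [4]; [3]; [2]; [1]. Product of hooks = 3218890752000. So f^λ = 22! / 3218890752000 = 1124000727777607680000 / 3218890752000 = 349188840.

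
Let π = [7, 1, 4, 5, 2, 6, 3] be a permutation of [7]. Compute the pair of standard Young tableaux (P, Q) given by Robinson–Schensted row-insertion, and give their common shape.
P = [1, 2, 3, 6] / [4, 5] / [7];  Q = [1, 3, 4, 6] / [2, 7] / [5];  common shape = (4, 2, 1)

Row-insert the values π_1, π_2, … into P one at a time, bumping the leftmost entry strictly greater than the inserted value down to the next row. The recording tableau Q records, in position (i, j), the step at which that cell was added to P.
  Insert 7 (step 1): P = [7];  Q = [1]
  Insert 1 (step 2): P = [1] / [7];  Q = [1] / [2]
  Insert 4 (step 3): P = [1, 4] / [7];  Q = [1, 3] / [2]
  Insert 5 (step 4): P = [1, 4, 5] / [7];  Q = [1, 3, 4] / [2]
  Insert 2 (step 5): P = [1, 2, 5] / [4] / [7];  Q = [1, 3, 4] / [2] / [5]
  Insert 6 (step 6): P = [1, 2, 5, 6] / [4] / [7];  Q = [1, 3, 4, 6] / [2] / [5]
  Insert 3 (step 7): P = [1, 2, 3, 6] / [4, 5] / [7];  Q = [1, 3, 4, 6] / [2, 7] / [5]
Final shape: (4, 2, 1).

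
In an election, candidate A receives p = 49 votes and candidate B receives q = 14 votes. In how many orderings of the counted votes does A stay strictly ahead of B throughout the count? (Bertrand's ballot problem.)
Strict-lead orderings = 20770703107125

Total orderings of the 63 votes with 49 for A: C(63, 49) = 37387265592825. By the Bertrand ballot formula (Cycle Lemma / reflection principle), the number of orderings in which A is strictly ahead of B throughout is (p − q)/(p + q) · C(p + q, p) = (49 − 14)/(49 + 14) · 37387265592825 = 20770703107125.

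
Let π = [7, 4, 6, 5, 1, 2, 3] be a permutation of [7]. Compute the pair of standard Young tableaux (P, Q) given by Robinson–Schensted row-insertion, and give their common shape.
P = [1, 2, 3] / [4, 5] / [6] / [7];  Q = [1, 3, 7] / [2, 6] / [4] / [5];  common shape = (3, 2, 1, 1)

Row-insert the values π_1, π_2, … into P one at a time, bumping the leftmost entry strictly greater than the inserted value down to the next row. The recording tableau Q records, in position (i, j), the step at which that cell was added to P.
  Insert 7 (step 1): P = [7];  Q = [1]
  Insert 4 (step 2): P = [4] / [7];  Q = [1] / [2]
  Insert 6 (step 3): P = [4, 6] / [7];  Q = [1, 3] / [2]
  Insert 5 (step 4): P = [4, 5] / [6] / [7];  Q = [1, 3] / [2] / [4]
  Insert 1 (step 5): P = [1, 5] / [4] / [6] / [7];  Q = [1, 3] / [2] / [4] / [5]
  Insert 2 (step 6): P = [1, 2] / [4, 5] / [6] / [7];  Q = [1, 3] / [2, 6] / [4] / [5]
  Insert 3 (step 7): P = [1, 2, 3] / [4, 5] / [6] / [7];  Q = [1, 3, 7] / [2, 6] / [4] / [5]
Final shape: (3, 2, 1, 1).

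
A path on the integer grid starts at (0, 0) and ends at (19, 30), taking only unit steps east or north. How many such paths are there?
Number of paths = 18851684897584

A monotone lattice path from (0, 0) to (19, 30) consists of 19 east steps and 30 north steps in some order, so it is determined by which 19 of the 49 steps are east. The count is C(49, 19) = 18851684897584.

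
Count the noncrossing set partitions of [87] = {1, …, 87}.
C_87 = 16435314834665426797069144960762886143367590394940

These noncrossing partitions are counted by the Catalan number C_n = (1/(n + 1)) · C(2n, n). For n = 87: C_87 = (1/88) · C(174, 87) = 1446307705450557558142084756547133980616347954754720/88 = 16435314834665426797069144960762886143367590394940.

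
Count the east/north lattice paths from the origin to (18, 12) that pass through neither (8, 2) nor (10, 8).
Number of paths = 57142695

Inclusion–exclusion. Total paths: C(30, 18) = 86493225. Through P₁: C(10, 8)·C(20, 10) = 8314020. Through P₂: C(18, 10)·C(12, 8) = 21660210. Since P₁ is strictly southwest of P₂, a monotone path through both must visit P₁ then P₂; paths through both = C(10, 8)·C(8, 2)·C(12, 8) = 623700. Avoid both = 86493225 − 8314020 − 21660210 + 623700 = 57142695.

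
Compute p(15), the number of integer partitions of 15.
p(15) = 176

Compute p(n) via the recurrence p(n, m) = p(n, m−1) + p(n−m, m), where p(n, m) counts partitions of n with all parts ≤ m and p(n) = p(n, n). The base cases are p(0, m) = 1 and p(n, 0) = 0 for n > 0. Filling the table yields p(15) = 176. (Euler's pentagonal recurrence is an alternative.)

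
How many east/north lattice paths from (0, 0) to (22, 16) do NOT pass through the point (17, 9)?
Number of paths = 19765330830

Total paths from (0, 0) to (22, 16): C(38, 22) = 22239974430. Paths through (17, 9): (paths (0, 0) → (17, 9)) × (paths (17, 9) → (22, 16)) = C(26, 17) · C(12, 5) = 3124550 · 792 = 2474643600. Avoidance count = 22239974430 − 2474643600 = 19765330830.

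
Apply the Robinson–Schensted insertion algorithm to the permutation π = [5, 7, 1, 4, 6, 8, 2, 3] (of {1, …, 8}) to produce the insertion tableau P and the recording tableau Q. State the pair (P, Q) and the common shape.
P = [1, 2, 3, 8] / [4, 6] / [5, 7];  Q = [1, 2, 5, 6] / [3, 4] / [7, 8];  common shape = (4, 2, 2)

Row-insert the values π_1, π_2, … into P one at a time, bumping the leftmost entry strictly greater than the inserted value down to the next row. The recording tableau Q records, in position (i, j), the step at which that cell was added to P.
  Insert 5 (step 1): P = [5];  Q = [1]
  Insert 7 (step 2): P = [5, 7];  Q = [1, 2]
  Insert 1 (step 3): P = [1, 7] / [5];  Q = [1, 2] / [3]
  Insert 4 (step 4): P = [1, 4] / [5, 7];  Q = [1, 2] / [3, 4]
  Insert 6 (step 5): P = [1, 4, 6] / [5, 7];  Q = [1, 2, 5] / [3, 4]
  Insert 8 (step 6): P = [1, 4, 6, 8] / [5, 7];  Q = [1, 2, 5, 6] / [3, 4]
  Insert 2 (step 7): P = [1, 2, 6, 8] / [4, 7] / [5];  Q = [1, 2, 5, 6] / [3, 4] / [7]
  Insert 3 (step 8): P = [1, 2, 3, 8] / [4, 6] / [5, 7];  Q = [1, 2, 5, 6] / [3, 4] / [7, 8]
Final shape: (4, 2, 2).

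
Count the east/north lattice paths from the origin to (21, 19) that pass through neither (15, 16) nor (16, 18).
Number of paths = 98222986950

Inclusion–exclusion. Total paths: C(40, 21) = 131282408400. Through P₁: C(31, 15)·C(9, 6) = 25245376380. Through P₂: C(34, 16)·C(6, 5) = 13223768580. Since P₁ is strictly southwest of P₂, a monotone path through both must visit P₁ then P₂; paths through both = C(31, 15)·C(3, 1)·C(6, 5) = 5409723510. Avoid both = 131282408400 − 25245376380 − 13223768580 + 5409723510 = 98222986950.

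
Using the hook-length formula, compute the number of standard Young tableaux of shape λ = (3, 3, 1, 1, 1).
# SYT of shape (3, 3, 1, 1, 1) = 120

Hook-length formula: f^λ = n! / Π hook(c), product over all cells c of the Young diagram. For λ = (3, 3, 1, 1, 1), n = 9 boxes. Hook lengths by row (left-to-right, top-to-bottom): [7, 3, 2]; [6, 2, 1]; [3]; [2]; [1]. Product of hooks = 3024. So f^λ = 9! / 3024 = 362880 / 3024 = 120.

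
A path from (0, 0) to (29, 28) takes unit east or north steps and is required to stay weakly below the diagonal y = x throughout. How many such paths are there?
Number of paths = 1002242216651368

By the reflection principle (André's argument), the number of monotone paths to (29, 28) with n ≤ m that never go above y = x is C(57, 29) − C(57, 30) = 15033633249770520 − 14031391033119152 = 1002242216651368.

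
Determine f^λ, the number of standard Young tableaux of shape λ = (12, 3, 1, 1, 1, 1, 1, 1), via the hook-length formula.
# SYT of shape (12, 3, 1, 1, 1, 1, 1, 1) = 4331600

Hook-length formula: f^λ = n! / Π hook(c), product over all cells c of the Young diagram. For λ = (12, 3, 1, 1, 1, 1, 1, 1), n = 21 boxes. Hook lengths by row (left-to-right, top-to-bottom): [19, 12, 11, 9, 8, 7, 6, 5, 4, 3, 2, 1]; [9, 2, 1]; [6]; [5]; [4]; [3]; [2]; [1]. Product of hooks = 11794935398400. So f^λ = 21! / 11794935398400 = 51090942171709440000 / 11794935398400 = 4331600.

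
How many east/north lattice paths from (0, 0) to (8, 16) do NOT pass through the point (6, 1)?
Number of paths = 734519

Total paths from (0, 0) to (8, 16): C(24, 8) = 735471. Paths through (6, 1): (paths (0, 0) → (6, 1)) × (paths (6, 1) → (8, 16)) = C(7, 6) · C(17, 2) = 7 · 136 = 952. Avoidance count = 735471 − 952 = 734519.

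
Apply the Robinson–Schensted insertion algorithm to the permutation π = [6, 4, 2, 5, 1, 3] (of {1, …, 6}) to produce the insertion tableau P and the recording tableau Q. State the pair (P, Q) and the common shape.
P = [1, 3] / [2, 5] / [4] / [6];  Q = [1, 4] / [2, 6] / [3] / [5];  common shape = (2, 2, 1, 1)

Row-insert the values π_1, π_2, … into P one at a time, bumping the leftmost entry strictly greater than the inserted value down to the next row. The recording tableau Q records, in position (i, j), the step at which that cell was added to P.
  Insert 6 (step 1): P = [6];  Q = [1]
  Insert 4 (step 2): P = [4] / [6];  Q = [1] / [2]
  Insert 2 (step 3): P = [2] / [4] / [6];  Q = [1] / [2] / [3]
  Insert 5 (step 4): P = [2, 5] / [4] / [6];  Q = [1, 4] / [2] / [3]
  Insert 1 (step 5): P = [1, 5] / [2] / [4] / [6];  Q = [1, 4] / [2] / [3] / [5]
  Insert 3 (step 6): P = [1, 3] / [2, 5] / [4] / [6];  Q = [1, 4] / [2, 6] / [3] / [5]
Final shape: (2, 2, 1, 1).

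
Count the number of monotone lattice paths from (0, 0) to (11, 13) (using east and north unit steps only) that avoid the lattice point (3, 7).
Number of paths = 2135784

Total paths from (0, 0) to (11, 13): C(24, 11) = 2496144. Paths through (3, 7): (paths (0, 0) → (3, 7)) × (paths (3, 7) → (11, 13)) = C(10, 3) · C(14, 8) = 120 · 3003 = 360360. Avoidance count = 2496144 − 360360 = 2135784.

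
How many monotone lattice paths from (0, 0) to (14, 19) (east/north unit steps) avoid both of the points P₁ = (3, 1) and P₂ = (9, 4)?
Number of paths = 674544024

Inclusion–exclusion. Total paths: C(33, 14) = 818809200. Through P₁: C(4, 3)·C(29, 11) = 138389160. Through P₂: C(13, 9)·C(20, 5) = 11085360. Since P₁ is strictly southwest of P₂, a monotone path through both must visit P₁ then P₂; paths through both = C(4, 3)·C(9, 6)·C(20, 5) = 5209344. Avoid both = 818809200 − 138389160 − 11085360 + 5209344 = 674544024.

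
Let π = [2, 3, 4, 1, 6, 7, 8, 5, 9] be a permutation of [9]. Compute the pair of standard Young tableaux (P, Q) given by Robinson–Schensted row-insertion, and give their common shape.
P = [1, 3, 4, 5, 7, 8, 9] / [2, 6];  Q = [1, 2, 3, 5, 6, 7, 9] / [4, 8];  common shape = (7, 2)

Row-insert the values π_1, π_2, … into P one at a time, bumping the leftmost entry strictly greater than the inserted value down to the next row. The recording tableau Q records, in position (i, j), the step at which that cell was added to P.
  Insert 2 (step 1): P = [2];  Q = [1]
  Insert 3 (step 2): P = [2, 3];  Q = [1, 2]
  Insert 4 (step 3): P = [2, 3, 4];  Q = [1, 2, 3]
  Insert 1 (step 4): P = [1, 3, 4] / [2];  Q = [1, 2, 3] / [4]
  Insert 6 (step 5): P = [1, 3, 4, 6] / [2];  Q = [1, 2, 3, 5] / [4]
  Insert 7 (step 6): P = [1, 3, 4, 6, 7] / [2];  Q = [1, 2, 3, 5, 6] / [4]
  Insert 8 (step 7): P = [1, 3, 4, 6, 7, 8] / [2];  Q = [1, 2, 3, 5, 6, 7] / [4]
  Insert 5 (step 8): P = [1, 3, 4, 5, 7, 8] / [2, 6];  Q = [1, 2, 3, 5, 6, 7] / [4, 8]
  Insert 9 (step 9): P = [1, 3, 4, 5, 7, 8, 9] / [2, 6];  Q = [1, 2, 3, 5, 6, 7, 9] / [4, 8]
Final shape: (7, 2).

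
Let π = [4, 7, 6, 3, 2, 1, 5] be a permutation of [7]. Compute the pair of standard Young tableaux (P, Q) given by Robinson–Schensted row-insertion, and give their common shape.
P = [1, 5] / [2, 6] / [3] / [4] / [7];  Q = [1, 2] / [3, 7] / [4] / [5] / [6];  common shape = (2, 2, 1, 1, 1)

Row-insert the values π_1, π_2, … into P one at a time, bumping the leftmost entry strictly greater than the inserted value down to the next row. The recording tableau Q records, in position (i, j), the step at which that cell was added to P.
  Insert 4 (step 1): P = [4];  Q = [1]
  Insert 7 (step 2): P = [4, 7];  Q = [1, 2]
  Insert 6 (step 3): P = [4, 6] / [7];  Q = [1, 2] / [3]
  Insert 3 (step 4): P = [3, 6] / [4] / [7];  Q = [1, 2] / [3] / [4]
  Insert 2 (step 5): P = [2, 6] / [3] / [4] / [7];  Q = [1, 2] / [3] / [4] / [5]
  Insert 1 (step 6): P = [1, 6] / [2] / [3] / [4] / [7];  Q = [1, 2] / [3] / [4] / [5] / [6]
  Insert 5 (step 7): P = [1, 5] / [2, 6] / [3] / [4] / [7];  Q = [1, 2] / [3, 7] / [4] / [5] / [6]
Final shape: (2, 2, 1, 1, 1).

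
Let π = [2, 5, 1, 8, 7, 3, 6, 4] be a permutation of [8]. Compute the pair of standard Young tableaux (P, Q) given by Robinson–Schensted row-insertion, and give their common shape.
P = [1, 3, 4] / [2, 5, 6] / [7] / [8];  Q = [1, 2, 4] / [3, 5, 7] / [6] / [8];  common shape = (3, 3, 1, 1)

Row-insert the values π_1, π_2, … into P one at a time, bumping the leftmost entry strictly greater than the inserted value down to the next row. The recording tableau Q records, in position (i, j), the step at which that cell was added to P.
  Insert 2 (step 1): P = [2];  Q = [1]
  Insert 5 (step 2): P = [2, 5];  Q = [1, 2]
  Insert 1 (step 3): P = [1, 5] / [2];  Q = [1, 2] / [3]
  Insert 8 (step 4): P = [1, 5, 8] / [2];  Q = [1, 2, 4] / [3]
  Insert 7 (step 5): P = [1, 5, 7] / [2, 8];  Q = [1, 2, 4] / [3, 5]
  Insert 3 (step 6): P = [1, 3, 7] / [2, 5] / [8];  Q = [1, 2, 4] / [3, 5] / [6]
  Insert 6 (step 7): P = [1, 3, 6] / [2, 5, 7] / [8];  Q = [1, 2, 4] / [3, 5, 7] / [6]
  Insert 4 (step 8): P = [1, 3, 4] / [2, 5, 6] / [7] / [8];  Q = [1, 2, 4] / [3, 5, 7] / [6] / [8]
Final shape: (3, 3, 1, 1).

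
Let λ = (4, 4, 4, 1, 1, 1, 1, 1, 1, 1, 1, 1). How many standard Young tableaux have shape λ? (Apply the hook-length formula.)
# SYT of shape (4, 4, 4, 1, 1, 1, 1, 1, 1, 1, 1, 1) = 5969040

Hook-length formula: f^λ = n! / Π hook(c), product over all cells c of the Young diagram. For λ = (4, 4, 4, 1, 1, 1, 1, 1, 1, 1, 1, 1), n = 21 boxes. Hook lengths by row (left-to-right, top-to-bottom): [15, 5, 4, 3]; [14, 4, 3, 2]; [13, 3, 2, 1]; [9]; [8]; [7]; [6]; [5]; [4]; [3]; [2]; [1]. Product of hooks = 8559323136000. So f^λ = 21! / 8559323136000 = 51090942171709440000 / 8559323136000 = 5969040.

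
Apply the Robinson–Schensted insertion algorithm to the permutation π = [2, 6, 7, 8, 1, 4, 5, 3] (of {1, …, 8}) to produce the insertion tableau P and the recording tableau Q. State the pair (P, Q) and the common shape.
P = [1, 3, 5, 8] / [2, 4, 7] / [6];  Q = [1, 2, 3, 4] / [5, 6, 7] / [8];  common shape = (4, 3, 1)

Row-insert the values π_1, π_2, … into P one at a time, bumping the leftmost entry strictly greater than the inserted value down to the next row. The recording tableau Q records, in position (i, j), the step at which that cell was added to P.
  Insert 2 (step 1): P = [2];  Q = [1]
  Insert 6 (step 2): P = [2, 6];  Q = [1, 2]
  Insert 7 (step 3): P = [2, 6, 7];  Q = [1, 2, 3]
  Insert 8 (step 4): P = [2, 6, 7, 8];  Q = [1, 2, 3, 4]
  Insert 1 (step 5): P = [1, 6, 7, 8] / [2];  Q = [1, 2, 3, 4] / [5]
  Insert 4 (step 6): P = [1, 4, 7, 8] / [2, 6];  Q = [1, 2, 3, 4] / [5, 6]
  Insert 5 (step 7): P = [1, 4, 5, 8] / [2, 6, 7];  Q = [1, 2, 3, 4] / [5, 6, 7]
  Insert 3 (step 8): P = [1, 3, 5, 8] / [2, 4, 7] / [6];  Q = [1, 2, 3, 4] / [5, 6, 7] / [8]
Final shape: (4, 3, 1).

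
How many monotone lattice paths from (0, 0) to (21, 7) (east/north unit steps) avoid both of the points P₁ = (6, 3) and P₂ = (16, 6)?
Number of paths = 554922

Inclusion–exclusion. Total paths: C(28, 21) = 1184040. Through P₁: C(9, 6)·C(19, 15) = 325584. Through P₂: C(22, 16)·C(6, 5) = 447678. Since P₁ is strictly southwest of P₂, a monotone path through both must visit P₁ then P₂; paths through both = C(9, 6)·C(13, 10)·C(6, 5) = 144144. Avoid both = 1184040 − 325584 − 447678 + 144144 = 554922.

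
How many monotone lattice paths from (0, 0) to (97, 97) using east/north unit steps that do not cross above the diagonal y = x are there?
C_97 = 14657929356129575437016877846657032761712954950899755100

These NE paths below the diagonal are counted by the Catalan number C_n = (1/(n + 1)) · C(2n, n). For n = 97: C_97 = (1/98) · C(194, 97) = 1436477076900698392827654028972389210647869585188175999800/98 = 14657929356129575437016877846657032761712954950899755100.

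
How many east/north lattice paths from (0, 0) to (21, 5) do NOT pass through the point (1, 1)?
Number of paths = 44528

Total paths from (0, 0) to (21, 5): C(26, 21) = 65780. Paths through (1, 1): (paths (0, 0) → (1, 1)) × (paths (1, 1) → (21, 5)) = C(2, 1) · C(24, 20) = 2 · 10626 = 21252. Avoidance count = 65780 − 21252 = 44528.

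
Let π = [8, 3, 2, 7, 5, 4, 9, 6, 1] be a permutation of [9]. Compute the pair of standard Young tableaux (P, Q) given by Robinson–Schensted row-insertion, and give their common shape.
P = [1, 4, 6] / [2, 5, 9] / [3] / [7] / [8];  Q = [1, 4, 7] / [2, 5, 8] / [3] / [6] / [9];  common shape = (3, 3, 1, 1, 1)

Row-insert the values π_1, π_2, … into P one at a time, bumping the leftmost entry strictly greater than the inserted value down to the next row. The recording tableau Q records, in position (i, j), the step at which that cell was added to P.
  Insert 8 (step 1): P = [8];  Q = [1]
  Insert 3 (step 2): P = [3] / [8];  Q = [1] / [2]
  Insert 2 (step 3): P = [2] / [3] / [8];  Q = [1] / [2] / [3]
  Insert 7 (step 4): P = [2, 7] / [3] / [8];  Q = [1, 4] / [2] / [3]
  Insert 5 (step 5): P = [2, 5] / [3, 7] / [8];  Q = [1, 4] / [2, 5] / [3]
  Insert 4 (step 6): P = [2, 4] / [3, 5] / [7] / [8];  Q = [1, 4] / [2, 5] / [3] / [6]
  Insert 9 (step 7): P = [2, 4, 9] / [3, 5] / [7] / [8];  Q = [1, 4, 7] / [2, 5] / [3] / [6]
  Insert 6 (step 8): P = [2, 4, 6] / [3, 5, 9] / [7] / [8];  Q = [1, 4, 7] / [2, 5, 8] / [3] / [6]
  Insert 1 (step 9): P = [1, 4, 6] / [2, 5, 9] / [3] / [7] / [8];  Q = [1, 4, 7] / [2, 5, 8] / [3] / [6] / [9]
Final shape: (3, 3, 1, 1, 1).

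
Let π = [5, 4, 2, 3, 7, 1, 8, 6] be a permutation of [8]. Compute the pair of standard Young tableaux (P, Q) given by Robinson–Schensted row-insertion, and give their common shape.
P = [1, 3, 6, 8] / [2, 7] / [4] / [5];  Q = [1, 4, 5, 7] / [2, 8] / [3] / [6];  common shape = (4, 2, 1, 1)

Row-insert the values π_1, π_2, … into P one at a time, bumping the leftmost entry strictly greater than the inserted value down to the next row. The recording tableau Q records, in position (i, j), the step at which that cell was added to P.
  Insert 5 (step 1): P = [5];  Q = [1]
  Insert 4 (step 2): P = [4] / [5];  Q = [1] / [2]
  Insert 2 (step 3): P = [2] / [4] / [5];  Q = [1] / [2] / [3]
  Insert 3 (step 4): P = [2, 3] / [4] / [5];  Q = [1, 4] / [2] / [3]
  Insert 7 (step 5): P = [2, 3, 7] / [4] / [5];  Q = [1, 4, 5] / [2] / [3]
  Insert 1 (step 6): P = [1, 3, 7] / [2] / [4] / [5];  Q = [1, 4, 5] / [2] / [3] / [6]
  Insert 8 (step 7): P = [1, 3, 7, 8] / [2] / [4] / [5];  Q = [1, 4, 5, 7] / [2] / [3] / [6]
  Insert 6 (step 8): P = [1, 3, 6, 8] / [2, 7] / [4] / [5];  Q = [1, 4, 5, 7] / [2, 8] / [3] / [6]
Final shape: (4, 2, 1, 1).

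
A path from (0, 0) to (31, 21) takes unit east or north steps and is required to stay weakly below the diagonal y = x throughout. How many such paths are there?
Number of paths = 65997186039785

By the reflection principle (André's argument), the number of monotone paths to (31, 21) with n ≤ m that never go above y = x is C(52, 31) − C(52, 32) = 191991813933920 − 125994627894135 = 65997186039785.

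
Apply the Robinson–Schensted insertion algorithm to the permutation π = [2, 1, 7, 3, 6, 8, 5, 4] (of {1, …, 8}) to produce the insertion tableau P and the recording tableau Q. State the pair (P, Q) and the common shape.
P = [1, 3, 4, 8] / [2, 5] / [6] / [7];  Q = [1, 3, 5, 6] / [2, 4] / [7] / [8];  common shape = (4, 2, 1, 1)

Row-insert the values π_1, π_2, … into P one at a time, bumping the leftmost entry strictly greater than the inserted value down to the next row. The recording tableau Q records, in position (i, j), the step at which that cell was added to P.
  Insert 2 (step 1): P = [2];  Q = [1]
  Insert 1 (step 2): P = [1] / [2];  Q = [1] / [2]
  Insert 7 (step 3): P = [1, 7] / [2];  Q = [1, 3] / [2]
  Insert 3 (step 4): P = [1, 3] / [2, 7];  Q = [1, 3] / [2, 4]
  Insert 6 (step 5): P = [1, 3, 6] / [2, 7];  Q = [1, 3, 5] / [2, 4]
  Insert 8 (step 6): P = [1, 3, 6, 8] / [2, 7];  Q = [1, 3, 5, 6] / [2, 4]
  Insert 5 (step 7): P = [1, 3, 5, 8] / [2, 6] / [7];  Q = [1, 3, 5, 6] / [2, 4] / [7]
  Insert 4 (step 8): P = [1, 3, 4, 8] / [2, 5] / [6] / [7];  Q = [1, 3, 5, 6] / [2, 4] / [7] / [8]
Final shape: (4, 2, 1, 1).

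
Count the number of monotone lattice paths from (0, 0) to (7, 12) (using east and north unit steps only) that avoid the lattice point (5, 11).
Number of paths = 37284

Total paths from (0, 0) to (7, 12): C(19, 7) = 50388. Paths through (5, 11): (paths (0, 0) → (5, 11)) × (paths (5, 11) → (7, 12)) = C(16, 5) · C(3, 2) = 4368 · 3 = 13104. Avoidance count = 50388 − 13104 = 37284.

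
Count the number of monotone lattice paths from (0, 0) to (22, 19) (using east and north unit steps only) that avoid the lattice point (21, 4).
Number of paths = 244662467800

Total paths from (0, 0) to (22, 19): C(41, 22) = 244662670200. Paths through (21, 4): (paths (0, 0) → (21, 4)) × (paths (21, 4) → (22, 19)) = C(25, 21) · C(16, 1) = 12650 · 16 = 202400. Avoidance count = 244662670200 − 202400 = 244662467800.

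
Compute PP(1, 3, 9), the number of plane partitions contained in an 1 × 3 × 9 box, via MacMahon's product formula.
PP(1, 3, 9) = 220

Evaluate the triple product over i = 1..1, j = 1..3, k = 1..9. The factors are (2/1) · (3/2) · (4/3) · (5/4) · (6/5) · (7/6) · (8/7) · (9/8) · … (27 factors total). The numerators and denominators telescope so the product is an integer; carrying out the multiplication exactly gives PP(1, 3, 9) = 220.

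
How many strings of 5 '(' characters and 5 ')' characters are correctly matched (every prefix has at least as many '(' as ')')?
C_5 = 42

These balanced parentheses are counted by the Catalan number C_n = (1/(n + 1)) · C(2n, n). For n = 5: C_5 = (1/6) · C(10, 5) = 252/6 = 42.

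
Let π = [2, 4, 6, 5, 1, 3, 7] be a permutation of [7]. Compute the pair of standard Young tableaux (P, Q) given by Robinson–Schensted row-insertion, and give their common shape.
P = [1, 3, 5, 7] / [2, 4] / [6];  Q = [1, 2, 3, 7] / [4, 6] / [5];  common shape = (4, 2, 1)

Row-insert the values π_1, π_2, … into P one at a time, bumping the leftmost entry strictly greater than the inserted value down to the next row. The recording tableau Q records, in position (i, j), the step at which that cell was added to P.
  Insert 2 (step 1): P = [2];  Q = [1]
  Insert 4 (step 2): P = [2, 4];  Q = [1, 2]
  Insert 6 (step 3): P = [2, 4, 6];  Q = [1, 2, 3]
  Insert 5 (step 4): P = [2, 4, 5] / [6];  Q = [1, 2, 3] / [4]
  Insert 1 (step 5): P = [1, 4, 5] / [2] / [6];  Q = [1, 2, 3] / [4] / [5]
  Insert 3 (step 6): P = [1, 3, 5] / [2, 4] / [6];  Q = [1, 2, 3] / [4, 6] / [5]
  Insert 7 (step 7): P = [1, 3, 5, 7] / [2, 4] / [6];  Q = [1, 2, 3, 7] / [4, 6] / [5]
Final shape: (4, 2, 1).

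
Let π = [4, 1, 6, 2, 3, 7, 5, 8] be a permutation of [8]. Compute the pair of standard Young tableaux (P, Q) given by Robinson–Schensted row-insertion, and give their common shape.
P = [1, 2, 3, 5, 8] / [4, 6, 7];  Q = [1, 3, 5, 6, 8] / [2, 4, 7];  common shape = (5, 3)

Row-insert the values π_1, π_2, … into P one at a time, bumping the leftmost entry strictly greater than the inserted value down to the next row. The recording tableau Q records, in position (i, j), the step at which that cell was added to P.
  Insert 4 (step 1): P = [4];  Q = [1]
  Insert 1 (step 2): P = [1] / [4];  Q = [1] / [2]
  Insert 6 (step 3): P = [1, 6] / [4];  Q = [1, 3] / [2]
  Insert 2 (step 4): P = [1, 2] / [4, 6];  Q = [1, 3] / [2, 4]
  Insert 3 (step 5): P = [1, 2, 3] / [4, 6];  Q = [1, 3, 5] / [2, 4]
  Insert 7 (step 6): P = [1, 2, 3, 7] / [4, 6];  Q = [1, 3, 5, 6] / [2, 4]
  Insert 5 (step 7): P = [1, 2, 3, 5] / [4, 6, 7];  Q = [1, 3, 5, 6] / [2, 4, 7]
  Insert 8 (step 8): P = [1, 2, 3, 5, 8] / [4, 6, 7];  Q = [1, 3, 5, 6, 8] / [2, 4, 7]
Final shape: (5, 3).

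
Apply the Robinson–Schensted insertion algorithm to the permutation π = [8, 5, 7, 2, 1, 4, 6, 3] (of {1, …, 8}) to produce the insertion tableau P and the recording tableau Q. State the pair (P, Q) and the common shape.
P = [1, 3, 6] / [2, 4] / [5, 7] / [8];  Q = [1, 3, 7] / [2, 6] / [4, 8] / [5];  common shape = (3, 2, 2, 1)

Row-insert the values π_1, π_2, … into P one at a time, bumping the leftmost entry strictly greater than the inserted value down to the next row. The recording tableau Q records, in position (i, j), the step at which that cell was added to P.
  Insert 8 (step 1): P = [8];  Q = [1]
  Insert 5 (step 2): P = [5] / [8];  Q = [1] / [2]
  Insert 7 (step 3): P = [5, 7] / [8];  Q = [1, 3] / [2]
  Insert 2 (step 4): P = [2, 7] / [5] / [8];  Q = [1, 3] / [2] / [4]
  Insert 1 (step 5): P = [1, 7] / [2] / [5] / [8];  Q = [1, 3] / [2] / [4] / [5]
  Insert 4 (step 6): P = [1, 4] / [2, 7] / [5] / [8];  Q = [1, 3] / [2, 6] / [4] / [5]
  Insert 6 (step 7): P = [1, 4, 6] / [2, 7] / [5] / [8];  Q = [1, 3, 7] / [2, 6] / [4] / [5]
  Insert 3 (step 8): P = [1, 3, 6] / [2, 4] / [5, 7] / [8];  Q = [1, 3, 7] / [2, 6] / [4, 8] / [5]
Final shape: (3, 2, 2, 1).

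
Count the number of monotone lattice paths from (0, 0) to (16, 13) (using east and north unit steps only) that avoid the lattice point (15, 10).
Number of paths = 54788875

Total paths from (0, 0) to (16, 13): C(29, 16) = 67863915. Paths through (15, 10): (paths (0, 0) → (15, 10)) × (paths (15, 10) → (16, 13)) = C(25, 15) · C(4, 1) = 3268760 · 4 = 13075040. Avoidance count = 67863915 − 13075040 = 54788875.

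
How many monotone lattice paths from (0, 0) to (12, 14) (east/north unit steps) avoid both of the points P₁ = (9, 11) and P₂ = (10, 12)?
Number of paths = 4434144

Inclusion–exclusion. Total paths: C(26, 12) = 9657700. Through P₁: C(20, 9)·C(6, 3) = 3359200. Through P₂: C(22, 10)·C(4, 2) = 3879876. Since P₁ is strictly southwest of P₂, a monotone path through both must visit P₁ then P₂; paths through both = C(20, 9)·C(2, 1)·C(4, 2) = 2015520. Avoid both = 9657700 − 3359200 − 3879876 + 2015520 = 4434144.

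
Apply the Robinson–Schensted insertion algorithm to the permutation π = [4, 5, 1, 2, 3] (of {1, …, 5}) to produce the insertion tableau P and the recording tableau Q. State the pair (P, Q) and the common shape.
P = [1, 2, 3] / [4, 5];  Q = [1, 2, 5] / [3, 4];  common shape = (3, 2)

Row-insert the values π_1, π_2, … into P one at a time, bumping the leftmost entry strictly greater than the inserted value down to the next row. The recording tableau Q records, in position (i, j), the step at which that cell was added to P.
  Insert 4 (step 1): P = [4];  Q = [1]
  Insert 5 (step 2): P = [4, 5];  Q = [1, 2]
  Insert 1 (step 3): P = [1, 5] / [4];  Q = [1, 2] / [3]
  Insert 2 (step 4): P = [1, 2] / [4, 5];  Q = [1, 2] / [3, 4]
  Insert 3 (step 5): P = [1, 2, 3] / [4, 5];  Q = [1, 2, 5] / [3, 4]
Final shape: (3, 2).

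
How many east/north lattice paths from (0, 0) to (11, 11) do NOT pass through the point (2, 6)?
Number of paths = 649376

Total paths from (0, 0) to (11, 11): C(22, 11) = 705432. Paths through (2, 6): (paths (0, 0) → (2, 6)) × (paths (2, 6) → (11, 11)) = C(8, 2) · C(14, 9) = 28 · 2002 = 56056. Avoidance count = 705432 − 56056 = 649376.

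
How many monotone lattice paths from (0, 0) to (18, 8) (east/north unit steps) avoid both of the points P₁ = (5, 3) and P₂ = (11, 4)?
Number of paths = 761377

Inclusion–exclusion. Total paths: C(26, 18) = 1562275. Through P₁: C(8, 5)·C(18, 13) = 479808. Through P₂: C(15, 11)·C(11, 7) = 450450. Since P₁ is strictly southwest of P₂, a monotone path through both must visit P₁ then P₂; paths through both = C(8, 5)·C(7, 6)·C(11, 7) = 129360. Avoid both = 1562275 − 479808 − 450450 + 129360 = 761377.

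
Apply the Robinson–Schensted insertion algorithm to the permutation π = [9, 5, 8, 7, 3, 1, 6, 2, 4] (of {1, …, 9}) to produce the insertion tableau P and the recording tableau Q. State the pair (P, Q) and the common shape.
P = [1, 2, 4] / [3, 6] / [5, 7] / [8] / [9];  Q = [1, 3, 9] / [2, 7] / [4, 8] / [5] / [6];  common shape = (3, 2, 2, 1, 1)

Row-insert the values π_1, π_2, … into P one at a time, bumping the leftmost entry strictly greater than the inserted value down to the next row. The recording tableau Q records, in position (i, j), the step at which that cell was added to P.
  Insert 9 (step 1): P = [9];  Q = [1]
  Insert 5 (step 2): P = [5] / [9];  Q = [1] / [2]
  Insert 8 (step 3): P = [5, 8] / [9];  Q = [1, 3] / [2]
  Insert 7 (step 4): P = [5, 7] / [8] / [9];  Q = [1, 3] / [2] / [4]
  Insert 3 (step 5): P = [3, 7] / [5] / [8] / [9];  Q = [1, 3] / [2] / [4] / [5]
  Insert 1 (step 6): P = [1, 7] / [3] / [5] / [8] / [9];  Q = [1, 3] / [2] / [4] / [5] / [6]
  Insert 6 (step 7): P = [1, 6] / [3, 7] / [5] / [8] / [9];  Q = [1, 3] / [2, 7] / [4] / [5] / [6]
  Insert 2 (step 8): P = [1, 2] / [3, 6] / [5, 7] / [8] / [9];  Q = [1, 3] / [2, 7] / [4, 8] / [5] / [6]
  Insert 4 (step 9): P = [1, 2, 4] / [3, 6] / [5, 7] / [8] / [9];  Q = [1, 3, 9] / [2, 7] / [4, 8] / [5] / [6]
Final shape: (3, 2, 2, 1, 1).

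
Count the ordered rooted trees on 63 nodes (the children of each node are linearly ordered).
C_62 = 24139737743045626825711458546273312

These ordered rooted trees are counted by the Catalan number C_n = (1/(n + 1)) · C(2n, n). For n = 62: C_62 = (1/63) · C(124, 62) = 1520803477811874490019821888415218656/63 = 24139737743045626825711458546273312.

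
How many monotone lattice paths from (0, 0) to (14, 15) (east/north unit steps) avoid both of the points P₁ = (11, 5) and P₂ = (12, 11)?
Number of paths = 56486982

Inclusion–exclusion. Total paths: C(29, 14) = 77558760. Through P₁: C(16, 11)·C(13, 3) = 1249248. Through P₂: C(23, 12)·C(6, 2) = 20281170. Since P₁ is strictly southwest of P₂, a monotone path through both must visit P₁ then P₂; paths through both = C(16, 11)·C(7, 1)·C(6, 2) = 458640. Avoid both = 77558760 − 1249248 − 20281170 + 458640 = 56486982.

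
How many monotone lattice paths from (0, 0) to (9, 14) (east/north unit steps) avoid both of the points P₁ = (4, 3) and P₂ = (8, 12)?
Number of paths = 361475

Inclusion–exclusion. Total paths: C(23, 9) = 817190. Through P₁: C(7, 4)·C(16, 5) = 152880. Through P₂: C(20, 8)·C(3, 1) = 377910. Since P₁ is strictly southwest of P₂, a monotone path through both must visit P₁ then P₂; paths through both = C(7, 4)·C(13, 4)·C(3, 1) = 75075. Avoid both = 817190 − 152880 − 377910 + 75075 = 361475.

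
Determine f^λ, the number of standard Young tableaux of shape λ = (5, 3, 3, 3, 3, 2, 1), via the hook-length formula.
# SYT of shape (5, 3, 3, 3, 3, 2, 1) = 40310400

Hook-length formula: f^λ = n! / Π hook(c), product over all cells c of the Young diagram. For λ = (5, 3, 3, 3, 3, 2, 1), n = 20 boxes. Hook lengths by row (left-to-right, top-to-bottom): [11, 9, 7, 2, 1]; [8, 6, 4]; [7, 5, 3]; [6, 4, 2]; [5, 3, 1]; [3, 1]; [1]. Product of hooks = 60354201600. So f^λ = 20! / 60354201600 = 2432902008176640000 / 60354201600 = 40310400.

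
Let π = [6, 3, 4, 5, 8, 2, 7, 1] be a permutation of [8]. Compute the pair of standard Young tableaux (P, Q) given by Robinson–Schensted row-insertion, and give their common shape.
P = [1, 4, 5, 7] / [2, 8] / [3] / [6];  Q = [1, 3, 4, 5] / [2, 7] / [6] / [8];  common shape = (4, 2, 1, 1)

Row-insert the values π_1, π_2, … into P one at a time, bumping the leftmost entry strictly greater than the inserted value down to the next row. The recording tableau Q records, in position (i, j), the step at which that cell was added to P.
  Insert 6 (step 1): P = [6];  Q = [1]
  Insert 3 (step 2): P = [3] / [6];  Q = [1] / [2]
  Insert 4 (step 3): P = [3, 4] / [6];  Q = [1, 3] / [2]
  Insert 5 (step 4): P = [3, 4, 5] / [6];  Q = [1, 3, 4] / [2]
  Insert 8 (step 5): P = [3, 4, 5, 8] / [6];  Q = [1, 3, 4, 5] / [2]
  Insert 2 (step 6): P = [2, 4, 5, 8] / [3] / [6];  Q = [1, 3, 4, 5] / [2] / [6]
  Insert 7 (step 7): P = [2, 4, 5, 7] / [3, 8] / [6];  Q = [1, 3, 4, 5] / [2, 7] / [6]
  Insert 1 (step 8): P = [1, 4, 5, 7] / [2, 8] / [3] / [6];  Q = [1, 3, 4, 5] / [2, 7] / [6] / [8]
Final shape: (4, 2, 1, 1).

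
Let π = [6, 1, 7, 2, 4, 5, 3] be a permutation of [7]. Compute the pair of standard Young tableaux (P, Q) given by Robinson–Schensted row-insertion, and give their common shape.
P = [1, 2, 3, 5] / [4, 7] / [6];  Q = [1, 3, 5, 6] / [2, 4] / [7];  common shape = (4, 2, 1)

Row-insert the values π_1, π_2, … into P one at a time, bumping the leftmost entry strictly greater than the inserted value down to the next row. The recording tableau Q records, in position (i, j), the step at which that cell was added to P.
  Insert 6 (step 1): P = [6];  Q = [1]
  Insert 1 (step 2): P = [1] / [6];  Q = [1] / [2]
  Insert 7 (step 3): P = [1, 7] / [6];  Q = [1, 3] / [2]
  Insert 2 (step 4): P = [1, 2] / [6, 7];  Q = [1, 3] / [2, 4]
  Insert 4 (step 5): P = [1, 2, 4] / [6, 7];  Q = [1, 3, 5] / [2, 4]
  Insert 5 (step 6): P = [1, 2, 4, 5] / [6, 7];  Q = [1, 3, 5, 6] / [2, 4]
  Insert 3 (step 7): P = [1, 2, 3, 5] / [4, 7] / [6];  Q = [1, 3, 5, 6] / [2, 4] / [7]
Final shape: (4, 2, 1).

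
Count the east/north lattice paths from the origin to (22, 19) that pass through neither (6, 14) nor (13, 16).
Number of paths = 229250860860

Inclusion–exclusion. Total paths: C(41, 22) = 244662670200. Through P₁: C(20, 6)·C(21, 16) = 788727240. Through P₂: C(29, 13)·C(12, 9) = 14930061300. Since P₁ is strictly southwest of P₂, a monotone path through both must visit P₁ then P₂; paths through both = C(20, 6)·C(9, 7)·C(12, 9) = 306979200. Avoid both = 244662670200 − 788727240 − 14930061300 + 306979200 = 229250860860.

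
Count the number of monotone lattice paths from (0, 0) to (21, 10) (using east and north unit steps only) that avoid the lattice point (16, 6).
Number of paths = 34950927

Total paths from (0, 0) to (21, 10): C(31, 21) = 44352165. Paths through (16, 6): (paths (0, 0) → (16, 6)) × (paths (16, 6) → (21, 10)) = C(22, 16) · C(9, 5) = 74613 · 126 = 9401238. Avoidance count = 44352165 − 9401238 = 34950927.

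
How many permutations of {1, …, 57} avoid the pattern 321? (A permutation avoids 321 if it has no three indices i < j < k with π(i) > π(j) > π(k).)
C_57 = 26700952856774851904245220912664

These 321-avoiding permutations are counted by the Catalan number C_n = (1/(n + 1)) · C(2n, n). For n = 57: C_57 = (1/58) · C(114, 57) = 1548655265692941410446222812934512/58 = 26700952856774851904245220912664.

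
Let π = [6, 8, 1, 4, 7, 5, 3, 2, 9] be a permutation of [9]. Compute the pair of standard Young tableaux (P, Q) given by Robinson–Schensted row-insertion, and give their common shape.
P = [1, 2, 5, 9] / [3, 7] / [4] / [6] / [8];  Q = [1, 2, 5, 9] / [3, 4] / [6] / [7] / [8];  common shape = (4, 2, 1, 1, 1)

Row-insert the values π_1, π_2, … into P one at a time, bumping the leftmost entry strictly greater than the inserted value down to the next row. The recording tableau Q records, in position (i, j), the step at which that cell was added to P.
  Insert 6 (step 1): P = [6];  Q = [1]
  Insert 8 (step 2): P = [6, 8];  Q = [1, 2]
  Insert 1 (step 3): P = [1, 8] / [6];  Q = [1, 2] / [3]
  Insert 4 (step 4): P = [1, 4] / [6, 8];  Q = [1, 2] / [3, 4]
  Insert 7 (step 5): P = [1, 4, 7] / [6, 8];  Q = [1, 2, 5] / [3, 4]
  Insert 5 (step 6): P = [1, 4, 5] / [6, 7] / [8];  Q = [1, 2, 5] / [3, 4] / [6]
  Insert 3 (step 7): P = [1, 3, 5] / [4, 7] / [6] / [8];  Q = [1, 2, 5] / [3, 4] / [6] / [7]
  Insert 2 (step 8): P = [1, 2, 5] / [3, 7] / [4] / [6] / [8];  Q = [1, 2, 5] / [3, 4] / [6] / [7] / [8]
  Insert 9 (step 9): P = [1, 2, 5, 9] / [3, 7] / [4] / [6] / [8];  Q = [1, 2, 5, 9] / [3, 4] / [6] / [7] / [8]
Final shape: (4, 2, 1, 1, 1).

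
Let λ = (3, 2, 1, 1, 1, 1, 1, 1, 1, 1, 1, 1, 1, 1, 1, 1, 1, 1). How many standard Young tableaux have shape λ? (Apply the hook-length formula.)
# SYT of shape (3, 2, 1, 1, 1, 1, 1, 1, 1, 1, 1, 1, 1, 1, 1, 1, 1, 1) = 2261

Hook-length formula: f^λ = n! / Π hook(c), product over all cells c of the Young diagram. For λ = (3, 2, 1, 1, 1, 1, 1, 1, 1, 1, 1, 1, 1, 1, 1, 1, 1, 1), n = 21 boxes. Hook lengths by row (left-to-right, top-to-bottom): [20, 3, 1]; [18, 1]; [16]; [15]; [14]; [13]; [12]; [11]; [10]; [9]; [8]; [7]; [6]; [5]; [4]; [3]; [2]; [1]. Product of hooks = 22596613079040000. So f^λ = 21! / 22596613079040000 = 51090942171709440000 / 22596613079040000 = 2261.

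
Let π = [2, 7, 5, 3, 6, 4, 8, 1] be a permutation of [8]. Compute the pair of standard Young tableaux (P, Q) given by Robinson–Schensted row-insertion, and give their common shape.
P = [1, 3, 4, 8] / [2, 6] / [5] / [7];  Q = [1, 2, 5, 7] / [3, 6] / [4] / [8];  common shape = (4, 2, 1, 1)

Row-insert the values π_1, π_2, … into P one at a time, bumping the leftmost entry strictly greater than the inserted value down to the next row. The recording tableau Q records, in position (i, j), the step at which that cell was added to P.
  Insert 2 (step 1): P = [2];  Q = [1]
  Insert 7 (step 2): P = [2, 7];  Q = [1, 2]
  Insert 5 (step 3): P = [2, 5] / [7];  Q = [1, 2] / [3]
  Insert 3 (step 4): P = [2, 3] / [5] / [7];  Q = [1, 2] / [3] / [4]
  Insert 6 (step 5): P = [2, 3, 6] / [5] / [7];  Q = [1, 2, 5] / [3] / [4]
  Insert 4 (step 6): P = [2, 3, 4] / [5, 6] / [7];  Q = [1, 2, 5] / [3, 6] / [4]
  Insert 8 (step 7): P = [2, 3, 4, 8] / [5, 6] / [7];  Q = [1, 2, 5, 7] / [3, 6] / [4]
  Insert 1 (step 8): P = [1, 3, 4, 8] / [2, 6] / [5] / [7];  Q = [1, 2, 5, 7] / [3, 6] / [4] / [8]
Final shape: (4, 2, 1, 1).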